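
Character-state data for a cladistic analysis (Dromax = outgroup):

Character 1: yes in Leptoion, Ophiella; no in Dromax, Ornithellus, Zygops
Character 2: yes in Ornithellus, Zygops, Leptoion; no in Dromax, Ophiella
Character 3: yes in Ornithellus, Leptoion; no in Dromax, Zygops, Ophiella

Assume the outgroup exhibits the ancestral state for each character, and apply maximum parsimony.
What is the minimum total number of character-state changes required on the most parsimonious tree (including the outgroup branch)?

The outgroup has state 'no' for every character, so 'yes' is the derived state throughout.
Character 1 groups Leptoion and Ophiella, which is incompatible with the clades supported by the remaining characters; treating it as convergent (homoplasy) costs fewer steps than any alternative tree.
Character 2 (derived state 'yes') is shared by Leptoion, Ornithellus, and Zygops — a synapomorphy uniting that clade.
Character 3 (derived state 'yes') is shared by Leptoion and Ornithellus — a synapomorphy uniting that clade.
Most parsimonious ingroup topology: (((Ornithellus,Leptoion),Zygops),Ophiella).
Changes per character on this tree: Character 1: 2; Character 2: 1; Character 3: 1.
Total = 4.

4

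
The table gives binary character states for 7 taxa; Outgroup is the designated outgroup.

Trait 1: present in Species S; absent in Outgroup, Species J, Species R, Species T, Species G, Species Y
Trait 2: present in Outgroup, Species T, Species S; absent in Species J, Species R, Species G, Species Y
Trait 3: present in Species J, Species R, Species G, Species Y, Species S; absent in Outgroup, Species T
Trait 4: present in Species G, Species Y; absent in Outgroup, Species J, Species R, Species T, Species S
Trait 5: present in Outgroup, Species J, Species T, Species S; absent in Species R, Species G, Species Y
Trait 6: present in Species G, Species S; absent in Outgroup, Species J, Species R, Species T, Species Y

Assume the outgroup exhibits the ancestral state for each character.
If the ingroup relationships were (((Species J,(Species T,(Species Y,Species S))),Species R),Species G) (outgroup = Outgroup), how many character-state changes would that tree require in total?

13

Map each character onto (((Species J,(Species T,(Species Y,Species S))),Species R),Species G) (rooted by Outgroup) and count the minimum state changes it requires (Fitch parsimony):
Trait 1: 1; Trait 2: 3; Trait 3: 2; Trait 4: 2; Trait 5: 3; Trait 6: 2.
Total tree length = 13.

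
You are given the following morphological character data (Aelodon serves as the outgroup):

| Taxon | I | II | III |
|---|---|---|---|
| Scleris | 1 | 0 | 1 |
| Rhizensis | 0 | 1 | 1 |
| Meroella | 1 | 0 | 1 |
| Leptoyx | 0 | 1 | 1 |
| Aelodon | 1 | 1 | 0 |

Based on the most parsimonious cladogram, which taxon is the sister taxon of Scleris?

Character polarity is set by the outgroup: the derived state is whichever differs from the outgroup's state, so for I, II the derived state is '0', and for the remaining characters it is '1'.
I: derived state '0' in Leptoyx and Rhizensis only — synapomorphy for {Leptoyx, Rhizensis}.
Only Meroella and Scleris show the derived state '0' for II, supporting them as a clade.
III (derived state '1') is shared by all ingroup taxa — unites the whole ingroup.
Most parsimonious ingroup topology: ((Leptoyx,Rhizensis),(Meroella,Scleris)).
Scleris and Meroella form a cherry on this tree, so they are sister taxa.

Meroella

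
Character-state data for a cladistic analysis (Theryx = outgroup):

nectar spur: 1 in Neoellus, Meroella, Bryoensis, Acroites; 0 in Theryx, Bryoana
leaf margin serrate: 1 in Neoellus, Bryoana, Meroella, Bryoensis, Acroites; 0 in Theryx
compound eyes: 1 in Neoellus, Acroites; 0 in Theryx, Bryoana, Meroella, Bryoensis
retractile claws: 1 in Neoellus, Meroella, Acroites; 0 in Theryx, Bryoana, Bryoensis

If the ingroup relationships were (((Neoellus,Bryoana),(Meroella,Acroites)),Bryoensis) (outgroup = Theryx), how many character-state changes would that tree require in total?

7

Map each character onto (((Neoellus,Bryoana),(Meroella,Acroites)),Bryoensis) (rooted by Theryx) and count the minimum state changes it requires (Fitch parsimony):
nectar spur: 2; leaf margin serrate: 1; compound eyes: 2; retractile claws: 2.
Total tree length = 7.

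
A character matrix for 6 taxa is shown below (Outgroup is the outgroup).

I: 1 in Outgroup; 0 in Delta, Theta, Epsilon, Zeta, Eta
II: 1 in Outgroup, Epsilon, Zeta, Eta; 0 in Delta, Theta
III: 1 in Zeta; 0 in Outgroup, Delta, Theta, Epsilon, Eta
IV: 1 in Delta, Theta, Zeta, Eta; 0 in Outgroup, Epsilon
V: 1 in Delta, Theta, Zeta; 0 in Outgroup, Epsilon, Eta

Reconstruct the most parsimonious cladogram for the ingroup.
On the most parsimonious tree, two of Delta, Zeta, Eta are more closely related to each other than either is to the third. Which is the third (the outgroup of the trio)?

Character polarity is set by the outgroup: the derived state is whichever differs from the outgroup's state, so for I, II the derived state is '0', and for the remaining characters it is '1'.
I (derived state '0') is shared by all ingroup taxa — unites the whole ingroup.
II (derived state '0') is shared by Delta and Theta — a synapomorphy uniting that clade.
III (derived state '1') is unique to Zeta (autapomorphy; uninformative for grouping).
IV (derived state '1') is shared by Delta, Eta, Theta, and Zeta — a synapomorphy uniting that clade.
V (derived state '1') is shared by Delta, Theta, and Zeta — a synapomorphy uniting that clade.
Most parsimonious ingroup topology: ((((Delta,Theta),Zeta),Eta),Epsilon).
Zeta and Delta share a more recent common ancestor with each other than either does with Eta, so Eta is the least closely related of the three.

Eta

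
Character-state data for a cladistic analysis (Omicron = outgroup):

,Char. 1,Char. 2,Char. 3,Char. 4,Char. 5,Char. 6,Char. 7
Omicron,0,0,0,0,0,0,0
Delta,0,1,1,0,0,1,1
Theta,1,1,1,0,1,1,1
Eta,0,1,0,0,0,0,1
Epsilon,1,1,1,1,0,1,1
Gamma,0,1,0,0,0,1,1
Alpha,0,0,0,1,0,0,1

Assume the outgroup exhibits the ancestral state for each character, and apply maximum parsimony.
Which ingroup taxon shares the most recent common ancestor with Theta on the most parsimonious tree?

Epsilon

The outgroup has state '0' for every character, so '1' is the derived state throughout.
Char. 1 (derived state '1') is shared by Epsilon and Theta — a synapomorphy uniting that clade.
Char. 2 (derived state '1') is shared by Delta, Epsilon, Eta, Gamma, and Theta — a synapomorphy uniting that clade.
Char. 3: derived state '1' in Delta, Epsilon, and Theta only — synapomorphy for {Delta, Epsilon, Theta}.
Char. 4 (state '1') occurs in Alpha and Epsilon but conflicts with the nesting implied by the other characters — most parsimoniously interpreted as homoplasy.
Char. 5 (derived state '1') is unique to Theta (autapomorphy; uninformative for grouping).
Only Delta, Epsilon, Gamma, and Theta show the derived state '1' for Char. 6, supporting them as a clade.
Char. 7 (derived state '1') is shared by all ingroup taxa — unites the whole ingroup.
Most parsimonious ingroup topology: ((Eta,(((Theta,Epsilon),Delta),Gamma)),Alpha).
Theta and Epsilon form a cherry on this tree, so they are sister taxa.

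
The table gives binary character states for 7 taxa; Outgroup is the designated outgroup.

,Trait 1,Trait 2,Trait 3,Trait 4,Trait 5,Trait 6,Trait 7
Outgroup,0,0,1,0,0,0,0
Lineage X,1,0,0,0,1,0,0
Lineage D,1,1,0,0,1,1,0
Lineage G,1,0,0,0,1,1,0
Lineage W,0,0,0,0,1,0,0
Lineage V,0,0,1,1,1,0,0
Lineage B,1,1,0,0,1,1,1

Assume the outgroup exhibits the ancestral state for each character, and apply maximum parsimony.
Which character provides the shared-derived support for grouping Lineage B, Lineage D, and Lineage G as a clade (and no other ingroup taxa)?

Character polarity is set by the outgroup: the derived state is whichever differs from the outgroup's state, so for Trait 3 the derived state is '0', and for the remaining characters it is '1'.
Only Lineage B, Lineage D, Lineage G, and Lineage X show the derived state '1' for Trait 1, supporting them as a clade.
Trait 2 (derived state '1') is shared by Lineage B and Lineage D — a synapomorphy uniting that clade.
Only Lineage B, Lineage D, Lineage G, Lineage W, and Lineage X show the derived state '0' for Trait 3, supporting them as a clade.
Trait 4 (derived state '1') is unique to Lineage V (autapomorphy; uninformative for grouping).
All ingroup taxa share the derived state '1' for Trait 5; it defines the ingroup but does not resolve relationships within it.
Only Lineage B, Lineage D, and Lineage G show the derived state '1' for Trait 6, supporting them as a clade.
Trait 7: derived state '1' in Lineage B only — an autapomorphy, so it tells us nothing about relationships among taxa.
Most parsimonious ingroup topology: (((Lineage X,((Lineage D,Lineage B),Lineage G)),Lineage W),Lineage V).
The clade {Lineage B, Lineage D, Lineage G} is supported by Trait 6: its derived state '1' occurs in exactly those taxa and in no other taxon (including the outgroup).

Trait 6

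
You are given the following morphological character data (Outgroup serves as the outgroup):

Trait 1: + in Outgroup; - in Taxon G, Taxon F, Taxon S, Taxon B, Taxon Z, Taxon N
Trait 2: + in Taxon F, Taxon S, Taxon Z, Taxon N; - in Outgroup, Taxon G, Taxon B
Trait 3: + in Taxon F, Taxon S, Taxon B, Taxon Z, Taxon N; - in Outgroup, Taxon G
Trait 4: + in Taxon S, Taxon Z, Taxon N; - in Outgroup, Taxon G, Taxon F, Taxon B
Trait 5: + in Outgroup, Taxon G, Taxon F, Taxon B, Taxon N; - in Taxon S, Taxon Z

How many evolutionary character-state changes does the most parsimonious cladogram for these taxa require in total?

Character polarity is set by the outgroup: the derived state is whichever differs from the outgroup's state, so for Trait 1, Trait 5 the derived state is '-', and for the remaining characters it is '+'.
All ingroup taxa share the derived state '-' for Trait 1; it defines the ingroup but does not resolve relationships within it.
Trait 2 (derived state '+') is shared by Taxon F, Taxon N, Taxon S, and Taxon Z — a synapomorphy uniting that clade.
Trait 3 (derived state '+') is shared by Taxon B, Taxon F, Taxon N, Taxon S, and Taxon Z — a synapomorphy uniting that clade.
Only Taxon N, Taxon S, and Taxon Z show the derived state '+' for Trait 4, supporting them as a clade.
Trait 5: derived state '-' in Taxon S and Taxon Z only — synapomorphy for {Taxon S, Taxon Z}.
Most parsimonious ingroup topology: (Taxon G,((Taxon F,((Taxon S,Taxon Z),Taxon N)),Taxon B)).
Changes per character on this tree: Trait 1: 1; Trait 2: 1; Trait 3: 1; Trait 4: 1; Trait 5: 1.
Total = 5.

5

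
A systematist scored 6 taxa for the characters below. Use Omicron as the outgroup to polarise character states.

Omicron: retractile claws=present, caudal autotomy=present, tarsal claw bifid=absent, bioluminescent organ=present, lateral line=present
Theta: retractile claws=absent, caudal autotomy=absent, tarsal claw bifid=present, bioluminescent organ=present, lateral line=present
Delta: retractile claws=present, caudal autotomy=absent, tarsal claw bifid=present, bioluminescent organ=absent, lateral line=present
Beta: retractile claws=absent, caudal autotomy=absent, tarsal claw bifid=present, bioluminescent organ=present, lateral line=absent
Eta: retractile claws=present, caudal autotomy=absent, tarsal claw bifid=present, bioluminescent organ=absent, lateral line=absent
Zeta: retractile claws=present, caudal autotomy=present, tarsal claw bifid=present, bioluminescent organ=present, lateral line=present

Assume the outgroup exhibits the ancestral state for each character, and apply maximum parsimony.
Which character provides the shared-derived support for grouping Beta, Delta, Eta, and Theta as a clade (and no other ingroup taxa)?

Character polarity is set by the outgroup: the derived state is whichever differs from the outgroup's state, so for retractile claws, caudal autotomy, bioluminescent organ, lateral line the derived state is 'absent', and for the remaining characters it is 'present'.
retractile claws (derived state 'absent') is shared by Beta and Theta — a synapomorphy uniting that clade.
caudal autotomy: derived state 'absent' in Beta, Delta, Eta, and Theta only — synapomorphy for {Beta, Delta, Eta, Theta}.
tarsal claw bifid (derived state 'present') is shared by all ingroup taxa — unites the whole ingroup.
bioluminescent organ: derived state 'absent' in Delta and Eta only — synapomorphy for {Delta, Eta}.
lateral line groups Beta and Eta, which is incompatible with the clades supported by the remaining characters; treating it as convergent (homoplasy) costs fewer steps than any alternative tree.
Most parsimonious ingroup topology: (((Theta,Beta),(Delta,Eta)),Zeta).
The clade {Beta, Delta, Eta, Theta} is supported by caudal autotomy: its derived state 'absent' occurs in exactly those taxa and in no other taxon (including the outgroup).

caudal autotomy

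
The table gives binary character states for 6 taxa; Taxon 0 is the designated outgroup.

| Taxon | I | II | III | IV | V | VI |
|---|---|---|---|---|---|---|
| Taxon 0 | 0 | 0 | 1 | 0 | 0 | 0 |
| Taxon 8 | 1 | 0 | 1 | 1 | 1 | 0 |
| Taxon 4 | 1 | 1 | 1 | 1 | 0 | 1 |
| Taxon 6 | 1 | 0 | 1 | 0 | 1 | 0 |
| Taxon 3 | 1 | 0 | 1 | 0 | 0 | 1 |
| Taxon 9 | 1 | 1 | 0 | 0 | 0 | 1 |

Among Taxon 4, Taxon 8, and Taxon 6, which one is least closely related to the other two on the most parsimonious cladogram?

Character polarity is set by the outgroup: the derived state is whichever differs from the outgroup's state, so for III the derived state is '0', and for the remaining characters it is '1'.
I (derived state '1') is shared by all ingroup taxa — unites the whole ingroup.
II: derived state '1' in Taxon 4 and Taxon 9 only — synapomorphy for {Taxon 4, Taxon 9}.
III (derived state '0') is unique to Taxon 9 (autapomorphy; uninformative for grouping).
IV groups Taxon 4 and Taxon 8, which is incompatible with the clades supported by the remaining characters; treating it as convergent (homoplasy) costs fewer steps than any alternative tree.
Only Taxon 6 and Taxon 8 show the derived state '1' for V, supporting them as a clade.
VI: derived state '1' in Taxon 3, Taxon 4, and Taxon 9 only — synapomorphy for {Taxon 3, Taxon 4, Taxon 9}.
Most parsimonious ingroup topology: ((Taxon 8,Taxon 6),((Taxon 4,Taxon 9),Taxon 3)).
Taxon 8 and Taxon 6 share a more recent common ancestor with each other than either does with Taxon 4, so Taxon 4 is the least closely related of the three.

Taxon 4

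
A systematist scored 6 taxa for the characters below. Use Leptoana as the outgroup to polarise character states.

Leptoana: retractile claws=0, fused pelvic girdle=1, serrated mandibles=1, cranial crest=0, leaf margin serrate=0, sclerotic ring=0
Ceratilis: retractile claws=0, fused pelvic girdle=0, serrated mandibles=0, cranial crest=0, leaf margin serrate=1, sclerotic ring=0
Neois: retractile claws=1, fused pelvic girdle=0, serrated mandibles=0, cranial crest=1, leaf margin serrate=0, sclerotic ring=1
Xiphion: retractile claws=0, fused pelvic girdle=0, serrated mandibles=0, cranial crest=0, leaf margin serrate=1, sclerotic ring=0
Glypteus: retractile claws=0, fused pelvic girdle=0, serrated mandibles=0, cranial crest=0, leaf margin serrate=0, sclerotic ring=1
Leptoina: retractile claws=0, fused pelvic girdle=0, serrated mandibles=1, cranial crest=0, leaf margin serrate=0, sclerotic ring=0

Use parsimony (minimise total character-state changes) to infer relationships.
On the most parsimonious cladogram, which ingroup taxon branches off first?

Character polarity is set by the outgroup: the derived state is whichever differs from the outgroup's state, so for fused pelvic girdle, serrated mandibles the derived state is '0', and for the remaining characters it is '1'.
retractile claws (derived state '1') is unique to Neois (autapomorphy; uninformative for grouping).
All ingroup taxa share the derived state '0' for fused pelvic girdle; it defines the ingroup but does not resolve relationships within it.
serrated mandibles (derived state '0') is shared by Ceratilis, Glypteus, Neois, and Xiphion — a synapomorphy uniting that clade.
cranial crest: derived state '1' in Neois only — an autapomorphy, so it tells us nothing about relationships among taxa.
Only Ceratilis and Xiphion show the derived state '1' for leaf margin serrate, supporting them as a clade.
sclerotic ring: derived state '1' in Glypteus and Neois only — synapomorphy for {Glypteus, Neois}.
Most parsimonious ingroup topology: (((Ceratilis,Xiphion),(Neois,Glypteus)),Leptoina).
Leptoina is sister to the clade containing all other ingroup taxa, so it is the earliest-diverging (most basal) ingroup lineage.

Leptoina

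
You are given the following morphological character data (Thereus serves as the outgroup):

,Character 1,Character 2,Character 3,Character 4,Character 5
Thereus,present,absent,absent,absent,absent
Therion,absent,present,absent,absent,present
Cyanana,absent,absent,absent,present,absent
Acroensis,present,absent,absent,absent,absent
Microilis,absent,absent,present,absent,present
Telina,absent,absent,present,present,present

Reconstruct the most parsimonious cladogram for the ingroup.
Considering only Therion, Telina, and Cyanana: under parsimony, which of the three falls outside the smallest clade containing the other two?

Character polarity is set by the outgroup: the derived state is whichever differs from the outgroup's state, so for Character 1 the derived state is 'absent', and for the remaining characters it is 'present'.
Only Cyanana, Microilis, Telina, and Therion show the derived state 'absent' for Character 1, supporting them as a clade.
Character 2: derived state 'present' in Therion only — an autapomorphy, so it tells us nothing about relationships among taxa.
Character 3 (derived state 'present') is shared by Microilis and Telina — a synapomorphy uniting that clade.
Character 4 groups Cyanana and Telina, which is incompatible with the clades supported by the remaining characters; treating it as convergent (homoplasy) costs fewer steps than any alternative tree.
Only Microilis, Telina, and Therion show the derived state 'present' for Character 5, supporting them as a clade.
Most parsimonious ingroup topology: (((Therion,(Microilis,Telina)),Cyanana),Acroensis).
Therion and Telina share a more recent common ancestor with each other than either does with Cyanana, so Cyanana is the least closely related of the three.

Cyanana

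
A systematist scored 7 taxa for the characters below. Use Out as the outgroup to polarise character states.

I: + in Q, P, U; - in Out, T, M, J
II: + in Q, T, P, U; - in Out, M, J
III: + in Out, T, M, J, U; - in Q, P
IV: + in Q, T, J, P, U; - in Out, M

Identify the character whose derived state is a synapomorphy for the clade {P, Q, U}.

Character polarity is set by the outgroup: the derived state is whichever differs from the outgroup's state, so for III the derived state is '-', and for the remaining characters it is '+'.
I: derived state '+' in P, Q, and U only — synapomorphy for {P, Q, U}.
II (derived state '+') is shared by P, Q, T, and U — a synapomorphy uniting that clade.
Only P and Q show the derived state '-' for III, supporting them as a clade.
IV: derived state '+' in J, P, Q, T, and U only — synapomorphy for {J, P, Q, T, U}.
Most parsimonious ingroup topology: (((((Q,P),U),T),J),M).
The clade {P, Q, U} is supported by I: its derived state '+' occurs in exactly those taxa and in no other taxon (including the outgroup).

I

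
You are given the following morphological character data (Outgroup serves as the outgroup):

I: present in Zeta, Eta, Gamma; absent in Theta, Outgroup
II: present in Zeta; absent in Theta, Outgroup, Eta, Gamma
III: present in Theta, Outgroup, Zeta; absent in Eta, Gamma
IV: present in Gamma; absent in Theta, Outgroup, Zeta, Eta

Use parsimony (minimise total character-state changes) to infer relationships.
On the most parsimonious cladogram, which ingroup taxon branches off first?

Theta

Character polarity is set by the outgroup: the derived state is whichever differs from the outgroup's state, so for III the derived state is 'absent', and for the remaining characters it is 'present'.
Only Eta, Gamma, and Zeta show the derived state 'present' for I, supporting them as a clade.
II (derived state 'present') is unique to Zeta (autapomorphy; uninformative for grouping).
III (derived state 'absent') is shared by Eta and Gamma — a synapomorphy uniting that clade.
IV: derived state 'present' in Gamma only — an autapomorphy, so it tells us nothing about relationships among taxa.
Most parsimonious ingroup topology: ((Zeta,(Gamma,Eta)),Theta).
Theta is sister to the clade containing all other ingroup taxa, so it is the earliest-diverging (most basal) ingroup lineage.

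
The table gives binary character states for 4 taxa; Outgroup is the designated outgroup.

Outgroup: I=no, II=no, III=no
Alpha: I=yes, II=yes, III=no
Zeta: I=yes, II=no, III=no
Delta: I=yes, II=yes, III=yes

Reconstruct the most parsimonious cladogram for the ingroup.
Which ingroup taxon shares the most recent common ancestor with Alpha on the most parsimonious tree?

Delta

The outgroup has state 'no' for every character, so 'yes' is the derived state throughout.
All ingroup taxa share the derived state 'yes' for I; it defines the ingroup but does not resolve relationships within it.
II (derived state 'yes') is shared by Alpha and Delta — a synapomorphy uniting that clade.
III (derived state 'yes') is unique to Delta (autapomorphy; uninformative for grouping).
Most parsimonious ingroup topology: ((Alpha,Delta),Zeta).
Alpha and Delta form a cherry on this tree, so they are sister taxa.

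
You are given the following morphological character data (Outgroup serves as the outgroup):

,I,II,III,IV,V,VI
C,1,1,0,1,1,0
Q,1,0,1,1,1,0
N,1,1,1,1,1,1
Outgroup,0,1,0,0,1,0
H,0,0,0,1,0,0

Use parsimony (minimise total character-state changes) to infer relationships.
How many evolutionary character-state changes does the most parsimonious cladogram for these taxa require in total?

7

Character polarity is set by the outgroup: the derived state is whichever differs from the outgroup's state, so for II, V the derived state is '0', and for the remaining characters it is '1'.
I (derived state '1') is shared by C, N, and Q — a synapomorphy uniting that clade.
II groups H and Q, which is incompatible with the clades supported by the remaining characters; treating it as convergent (homoplasy) costs fewer steps than any alternative tree.
III (derived state '1') is shared by N and Q — a synapomorphy uniting that clade.
All ingroup taxa share the derived state '1' for IV; it defines the ingroup but does not resolve relationships within it.
V (derived state '0') is unique to H (autapomorphy; uninformative for grouping).
VI: derived state '1' in N only — an autapomorphy, so it tells us nothing about relationships among taxa.
Most parsimonious ingroup topology: (((N,Q),C),H).
Changes per character on this tree: I: 1; II: 2; III: 1; IV: 1; V: 1; VI: 1.
Total = 7.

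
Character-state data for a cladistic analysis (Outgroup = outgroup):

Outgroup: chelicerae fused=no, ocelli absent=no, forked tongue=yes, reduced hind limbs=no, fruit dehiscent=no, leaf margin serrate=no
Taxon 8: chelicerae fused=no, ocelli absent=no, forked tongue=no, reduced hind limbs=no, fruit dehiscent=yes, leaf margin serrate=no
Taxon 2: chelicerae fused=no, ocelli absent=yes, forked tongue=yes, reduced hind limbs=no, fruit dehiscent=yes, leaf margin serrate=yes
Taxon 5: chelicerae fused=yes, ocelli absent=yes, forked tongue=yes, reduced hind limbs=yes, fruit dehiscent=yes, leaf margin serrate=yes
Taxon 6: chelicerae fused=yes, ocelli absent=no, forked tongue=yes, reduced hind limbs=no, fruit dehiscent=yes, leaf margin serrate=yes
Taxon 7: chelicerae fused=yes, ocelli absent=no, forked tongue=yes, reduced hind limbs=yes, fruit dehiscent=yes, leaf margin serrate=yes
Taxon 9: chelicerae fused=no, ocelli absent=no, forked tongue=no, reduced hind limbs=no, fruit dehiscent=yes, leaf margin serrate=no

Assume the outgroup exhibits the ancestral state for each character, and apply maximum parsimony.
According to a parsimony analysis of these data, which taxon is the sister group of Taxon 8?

Taxon 9

Character polarity is set by the outgroup: the derived state is whichever differs from the outgroup's state, so for forked tongue the derived state is 'no', and for the remaining characters it is 'yes'.
chelicerae fused: derived state 'yes' in Taxon 5, Taxon 6, and Taxon 7 only — synapomorphy for {Taxon 5, Taxon 6, Taxon 7}.
ocelli absent (state 'yes') occurs in Taxon 2 and Taxon 5 but conflicts with the nesting implied by the other characters — most parsimoniously interpreted as homoplasy.
forked tongue: derived state 'no' in Taxon 8 and Taxon 9 only — synapomorphy for {Taxon 8, Taxon 9}.
reduced hind limbs (derived state 'yes') is shared by Taxon 5 and Taxon 7 — a synapomorphy uniting that clade.
All ingroup taxa share the derived state 'yes' for fruit dehiscent; it defines the ingroup but does not resolve relationships within it.
leaf margin serrate (derived state 'yes') is shared by Taxon 2, Taxon 5, Taxon 6, and Taxon 7 — a synapomorphy uniting that clade.
Most parsimonious ingroup topology: ((Taxon 8,Taxon 9),(Taxon 2,((Taxon 5,Taxon 7),Taxon 6))).
Taxon 8 and Taxon 9 form a cherry on this tree, so they are sister taxa.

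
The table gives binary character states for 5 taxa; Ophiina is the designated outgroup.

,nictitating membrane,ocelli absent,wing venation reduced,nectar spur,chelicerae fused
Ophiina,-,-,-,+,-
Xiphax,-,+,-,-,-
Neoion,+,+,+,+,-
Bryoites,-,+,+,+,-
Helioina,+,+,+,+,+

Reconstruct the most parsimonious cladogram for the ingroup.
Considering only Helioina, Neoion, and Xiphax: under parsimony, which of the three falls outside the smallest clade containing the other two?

Xiphax

Character polarity is set by the outgroup: the derived state is whichever differs from the outgroup's state, so for nectar spur the derived state is '-', and for the remaining characters it is '+'.
nictitating membrane: derived state '+' in Helioina and Neoion only — synapomorphy for {Helioina, Neoion}.
ocelli absent (derived state '+') is shared by all ingroup taxa — unites the whole ingroup.
Only Bryoites, Helioina, and Neoion show the derived state '+' for wing venation reduced, supporting them as a clade.
nectar spur: derived state '-' in Xiphax only — an autapomorphy, so it tells us nothing about relationships among taxa.
chelicerae fused: derived state '+' in Helioina only — an autapomorphy, so it tells us nothing about relationships among taxa.
Most parsimonious ingroup topology: (Xiphax,((Neoion,Helioina),Bryoites)).
Helioina and Neoion share a more recent common ancestor with each other than either does with Xiphax, so Xiphax is the least closely related of the three.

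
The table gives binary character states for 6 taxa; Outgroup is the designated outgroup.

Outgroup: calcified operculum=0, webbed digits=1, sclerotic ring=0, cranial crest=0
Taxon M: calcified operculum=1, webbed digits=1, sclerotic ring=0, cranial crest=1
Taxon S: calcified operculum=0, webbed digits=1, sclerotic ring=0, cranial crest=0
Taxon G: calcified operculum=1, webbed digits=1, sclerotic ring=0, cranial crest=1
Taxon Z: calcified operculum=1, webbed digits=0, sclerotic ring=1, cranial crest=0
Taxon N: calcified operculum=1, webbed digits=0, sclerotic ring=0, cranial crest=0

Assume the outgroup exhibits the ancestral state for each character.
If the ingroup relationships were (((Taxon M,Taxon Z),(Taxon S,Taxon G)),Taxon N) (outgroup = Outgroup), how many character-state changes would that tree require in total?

Map each character onto (((Taxon M,Taxon Z),(Taxon S,Taxon G)),Taxon N) (rooted by Outgroup) and count the minimum state changes it requires (Fitch parsimony):
calcified operculum: 2; webbed digits: 2; sclerotic ring: 1; cranial crest: 2.
Total tree length = 7.

7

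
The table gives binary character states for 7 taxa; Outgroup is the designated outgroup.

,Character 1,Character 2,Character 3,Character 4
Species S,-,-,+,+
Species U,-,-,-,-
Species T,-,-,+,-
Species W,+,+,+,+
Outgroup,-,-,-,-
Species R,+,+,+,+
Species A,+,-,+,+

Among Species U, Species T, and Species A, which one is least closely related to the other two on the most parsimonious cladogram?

The outgroup has state '-' for every character, so '+' is the derived state throughout.
Character 1 (derived state '+') is shared by Species A, Species R, and Species W — a synapomorphy uniting that clade.
Character 2: derived state '+' in Species R and Species W only — synapomorphy for {Species R, Species W}.
Character 3 (derived state '+') is shared by Species A, Species R, Species S, Species T, and Species W — a synapomorphy uniting that clade.
Character 4 (derived state '+') is shared by Species A, Species R, Species S, and Species W — a synapomorphy uniting that clade.
Most parsimonious ingroup topology: (((((Species R,Species W),Species A),Species S),Species T),Species U).
Species A and Species T share a more recent common ancestor with each other than either does with Species U, so Species U is the least closely related of the three.

Species U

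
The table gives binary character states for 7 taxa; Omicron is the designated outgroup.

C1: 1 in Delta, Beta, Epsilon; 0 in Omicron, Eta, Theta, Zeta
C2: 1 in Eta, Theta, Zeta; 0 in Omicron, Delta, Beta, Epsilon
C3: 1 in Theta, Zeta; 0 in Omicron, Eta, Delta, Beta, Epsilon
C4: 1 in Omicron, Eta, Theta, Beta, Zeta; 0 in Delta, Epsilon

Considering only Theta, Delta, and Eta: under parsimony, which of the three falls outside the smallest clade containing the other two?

Character polarity is set by the outgroup: the derived state is whichever differs from the outgroup's state, so for C4 the derived state is '0', and for the remaining characters it is '1'.
Only Beta, Delta, and Epsilon show the derived state '1' for C1, supporting them as a clade.
C2: derived state '1' in Eta, Theta, and Zeta only — synapomorphy for {Eta, Theta, Zeta}.
Only Theta and Zeta show the derived state '1' for C3, supporting them as a clade.
C4 (derived state '0') is shared by Delta and Epsilon — a synapomorphy uniting that clade.
Most parsimonious ingroup topology: ((Eta,(Theta,Zeta)),((Delta,Epsilon),Beta)).
Theta and Eta share a more recent common ancestor with each other than either does with Delta, so Delta is the least closely related of the three.

Delta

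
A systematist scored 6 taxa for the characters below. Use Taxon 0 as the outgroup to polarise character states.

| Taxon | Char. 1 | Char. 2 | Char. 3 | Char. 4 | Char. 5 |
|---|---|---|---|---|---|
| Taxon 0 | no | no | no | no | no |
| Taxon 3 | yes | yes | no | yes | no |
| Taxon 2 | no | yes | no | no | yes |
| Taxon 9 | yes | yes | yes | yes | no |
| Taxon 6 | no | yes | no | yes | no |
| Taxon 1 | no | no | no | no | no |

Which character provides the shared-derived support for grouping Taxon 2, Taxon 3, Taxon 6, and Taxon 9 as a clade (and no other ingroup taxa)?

The outgroup has state 'no' for every character, so 'yes' is the derived state throughout.
Char. 1 (derived state 'yes') is shared by Taxon 3 and Taxon 9 — a synapomorphy uniting that clade.
Char. 2: derived state 'yes' in Taxon 2, Taxon 3, Taxon 6, and Taxon 9 only — synapomorphy for {Taxon 2, Taxon 3, Taxon 6, Taxon 9}.
Char. 3: derived state 'yes' in Taxon 9 only — an autapomorphy, so it tells us nothing about relationships among taxa.
Only Taxon 3, Taxon 6, and Taxon 9 show the derived state 'yes' for Char. 4, supporting them as a clade.
Char. 5 (derived state 'yes') is unique to Taxon 2 (autapomorphy; uninformative for grouping).
Most parsimonious ingroup topology: ((((Taxon 3,Taxon 9),Taxon 6),Taxon 2),Taxon 1).
The clade {Taxon 2, Taxon 3, Taxon 6, Taxon 9} is supported by Char. 2: its derived state 'yes' occurs in exactly those taxa and in no other taxon (including the outgroup).

Char. 2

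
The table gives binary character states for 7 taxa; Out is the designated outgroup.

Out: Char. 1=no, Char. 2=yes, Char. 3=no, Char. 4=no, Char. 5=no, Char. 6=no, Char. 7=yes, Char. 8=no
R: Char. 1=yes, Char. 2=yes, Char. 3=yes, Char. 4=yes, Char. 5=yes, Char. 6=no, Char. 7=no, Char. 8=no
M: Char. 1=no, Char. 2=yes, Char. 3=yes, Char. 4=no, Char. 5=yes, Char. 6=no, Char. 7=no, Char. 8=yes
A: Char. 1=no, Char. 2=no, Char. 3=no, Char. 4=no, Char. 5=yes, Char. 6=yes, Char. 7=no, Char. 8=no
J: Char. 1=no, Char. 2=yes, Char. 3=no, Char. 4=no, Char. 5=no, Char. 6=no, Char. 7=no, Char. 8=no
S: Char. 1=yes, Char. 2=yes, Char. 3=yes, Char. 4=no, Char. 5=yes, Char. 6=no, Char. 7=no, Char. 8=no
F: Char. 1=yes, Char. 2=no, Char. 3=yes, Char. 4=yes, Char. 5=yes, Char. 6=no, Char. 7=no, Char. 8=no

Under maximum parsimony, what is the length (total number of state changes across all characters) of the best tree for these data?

9

Character polarity is set by the outgroup: the derived state is whichever differs from the outgroup's state, so for Char. 2, Char. 7 the derived state is 'no', and for the remaining characters it is 'yes'.
Char. 1: derived state 'yes' in F, R, and S only — synapomorphy for {F, R, S}.
Char. 2 (state 'no') occurs in A and F but conflicts with the nesting implied by the other characters — most parsimoniously interpreted as homoplasy.
Char. 3: derived state 'yes' in F, M, R, and S only — synapomorphy for {F, M, R, S}.
Char. 4: derived state 'yes' in F and R only — synapomorphy for {F, R}.
Char. 5 (derived state 'yes') is shared by A, F, M, R, and S — a synapomorphy uniting that clade.
Char. 6: derived state 'yes' in A only — an autapomorphy, so it tells us nothing about relationships among taxa.
All ingroup taxa share the derived state 'no' for Char. 7; it defines the ingroup but does not resolve relationships within it.
Char. 8 (derived state 'yes') is unique to M (autapomorphy; uninformative for grouping).
Most parsimonious ingroup topology: (((((R,F),S),M),A),J).
Changes per character on this tree: Char. 1: 1; Char. 2: 2; Char. 3: 1; Char. 4: 1; Char. 5: 1; Char. 6: 1; Char. 7: 1; Char. 8: 1.
Total = 9.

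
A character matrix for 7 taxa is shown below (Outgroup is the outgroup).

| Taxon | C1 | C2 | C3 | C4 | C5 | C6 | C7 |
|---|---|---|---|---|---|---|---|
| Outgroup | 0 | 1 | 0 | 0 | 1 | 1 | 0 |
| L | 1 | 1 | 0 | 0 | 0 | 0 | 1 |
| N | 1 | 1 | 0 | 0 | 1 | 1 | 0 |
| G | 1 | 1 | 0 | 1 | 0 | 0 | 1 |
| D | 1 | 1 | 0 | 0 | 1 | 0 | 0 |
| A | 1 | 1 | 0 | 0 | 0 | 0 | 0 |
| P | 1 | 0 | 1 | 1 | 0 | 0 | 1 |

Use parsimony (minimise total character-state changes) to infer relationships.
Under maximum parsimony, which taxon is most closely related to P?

G

Character polarity is set by the outgroup: the derived state is whichever differs from the outgroup's state, so for C2, C5, C6 the derived state is '0', and for the remaining characters it is '1'.
All ingroup taxa share the derived state '1' for C1; it defines the ingroup but does not resolve relationships within it.
C2 (derived state '0') is unique to P (autapomorphy; uninformative for grouping).
C3: derived state '1' in P only — an autapomorphy, so it tells us nothing about relationships among taxa.
C4: derived state '1' in G and P only — synapomorphy for {G, P}.
C5: derived state '0' in A, G, L, and P only — synapomorphy for {A, G, L, P}.
Only A, D, G, L, and P show the derived state '0' for C6, supporting them as a clade.
C7: derived state '1' in G, L, and P only — synapomorphy for {G, L, P}.
Most parsimonious ingroup topology: ((((L,(G,P)),A),D),N).
P and G form a cherry on this tree, so they are sister taxa.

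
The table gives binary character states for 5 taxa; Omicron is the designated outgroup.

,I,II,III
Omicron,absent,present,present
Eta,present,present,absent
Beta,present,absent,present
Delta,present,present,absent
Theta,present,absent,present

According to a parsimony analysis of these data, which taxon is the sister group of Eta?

Delta

Character polarity is set by the outgroup: the derived state is whichever differs from the outgroup's state, so for II, III the derived state is 'absent', and for the remaining characters it is 'present'.
All ingroup taxa share the derived state 'present' for I; it defines the ingroup but does not resolve relationships within it.
Only Beta and Theta show the derived state 'absent' for II, supporting them as a clade.
III: derived state 'absent' in Delta and Eta only — synapomorphy for {Delta, Eta}.
Most parsimonious ingroup topology: ((Eta,Delta),(Beta,Theta)).
Eta and Delta form a cherry on this tree, so they are sister taxa.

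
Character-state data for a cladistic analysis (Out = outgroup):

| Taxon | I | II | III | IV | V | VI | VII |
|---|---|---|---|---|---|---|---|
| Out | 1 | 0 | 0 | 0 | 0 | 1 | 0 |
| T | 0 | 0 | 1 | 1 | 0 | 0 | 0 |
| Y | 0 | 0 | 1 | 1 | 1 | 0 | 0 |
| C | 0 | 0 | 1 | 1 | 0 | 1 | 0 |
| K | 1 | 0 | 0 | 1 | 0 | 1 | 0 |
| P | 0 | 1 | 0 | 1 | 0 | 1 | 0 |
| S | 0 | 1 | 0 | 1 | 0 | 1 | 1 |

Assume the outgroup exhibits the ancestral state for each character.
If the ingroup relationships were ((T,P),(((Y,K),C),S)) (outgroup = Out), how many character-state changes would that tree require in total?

Map each character onto ((T,P),(((Y,K),C),S)) (rooted by Out) and count the minimum state changes it requires (Fitch parsimony):
I: 2; II: 2; III: 3; IV: 1; V: 1; VI: 2; VII: 1.
Total tree length = 12.

12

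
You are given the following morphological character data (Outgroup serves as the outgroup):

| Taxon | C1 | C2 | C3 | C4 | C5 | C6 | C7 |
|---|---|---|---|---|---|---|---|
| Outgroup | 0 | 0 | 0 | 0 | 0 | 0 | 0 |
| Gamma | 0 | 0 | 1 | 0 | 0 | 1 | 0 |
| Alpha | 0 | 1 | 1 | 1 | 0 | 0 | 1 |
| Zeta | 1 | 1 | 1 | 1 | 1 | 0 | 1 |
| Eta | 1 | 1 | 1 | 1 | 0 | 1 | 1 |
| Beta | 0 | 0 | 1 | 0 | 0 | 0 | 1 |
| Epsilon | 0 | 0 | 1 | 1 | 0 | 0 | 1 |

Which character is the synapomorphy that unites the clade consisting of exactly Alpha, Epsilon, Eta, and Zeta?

The outgroup has state '0' for every character, so '1' is the derived state throughout.
C1: derived state '1' in Eta and Zeta only — synapomorphy for {Eta, Zeta}.
C2 (derived state '1') is shared by Alpha, Eta, and Zeta — a synapomorphy uniting that clade.
C3 (derived state '1') is shared by all ingroup taxa — unites the whole ingroup.
C4 (derived state '1') is shared by Alpha, Epsilon, Eta, and Zeta — a synapomorphy uniting that clade.
C5 (derived state '1') is unique to Zeta (autapomorphy; uninformative for grouping).
C6 groups Eta and Gamma, which is incompatible with the clades supported by the remaining characters; treating it as convergent (homoplasy) costs fewer steps than any alternative tree.
C7 (derived state '1') is shared by Alpha, Beta, Epsilon, Eta, and Zeta — a synapomorphy uniting that clade.
Most parsimonious ingroup topology: (Gamma,(((Alpha,(Zeta,Eta)),Epsilon),Beta)).
The clade {Alpha, Epsilon, Eta, Zeta} is supported by C4: its derived state '1' occurs in exactly those taxa and in no other taxon (including the outgroup).

C4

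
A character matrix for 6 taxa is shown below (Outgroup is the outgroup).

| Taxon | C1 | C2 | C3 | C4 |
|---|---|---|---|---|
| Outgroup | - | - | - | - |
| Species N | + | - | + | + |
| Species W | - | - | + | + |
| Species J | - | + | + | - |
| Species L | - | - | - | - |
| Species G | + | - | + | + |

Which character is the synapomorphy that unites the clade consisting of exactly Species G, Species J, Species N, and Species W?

C3

The outgroup has state '-' for every character, so '+' is the derived state throughout.
C1 (derived state '+') is shared by Species G and Species N — a synapomorphy uniting that clade.
C2 (derived state '+') is unique to Species J (autapomorphy; uninformative for grouping).
C3: derived state '+' in Species G, Species J, Species N, and Species W only — synapomorphy for {Species G, Species J, Species N, Species W}.
Only Species G, Species N, and Species W show the derived state '+' for C4, supporting them as a clade.
Most parsimonious ingroup topology: ((((Species N,Species G),Species W),Species J),Species L).
The clade {Species G, Species J, Species N, Species W} is supported by C3: its derived state '+' occurs in exactly those taxa and in no other taxon (including the outgroup).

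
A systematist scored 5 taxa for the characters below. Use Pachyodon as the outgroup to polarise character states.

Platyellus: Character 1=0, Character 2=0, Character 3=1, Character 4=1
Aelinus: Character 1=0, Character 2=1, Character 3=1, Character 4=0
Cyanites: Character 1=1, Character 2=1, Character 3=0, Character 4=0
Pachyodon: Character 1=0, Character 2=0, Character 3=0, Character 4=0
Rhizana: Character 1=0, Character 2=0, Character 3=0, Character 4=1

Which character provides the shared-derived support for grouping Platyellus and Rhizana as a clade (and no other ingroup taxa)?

Character 4

The outgroup has state '0' for every character, so '1' is the derived state throughout.
Character 1: derived state '1' in Cyanites only — an autapomorphy, so it tells us nothing about relationships among taxa.
Character 2: derived state '1' in Aelinus and Cyanites only — synapomorphy for {Aelinus, Cyanites}.
Character 3 groups Aelinus and Platyellus, which is incompatible with the clades supported by the remaining characters; treating it as convergent (homoplasy) costs fewer steps than any alternative tree.
Character 4 (derived state '1') is shared by Platyellus and Rhizana — a synapomorphy uniting that clade.
Most parsimonious ingroup topology: ((Cyanites,Aelinus),(Platyellus,Rhizana)).
The clade {Platyellus, Rhizana} is supported by Character 4: its derived state '1' occurs in exactly those taxa and in no other taxon (including the outgroup).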